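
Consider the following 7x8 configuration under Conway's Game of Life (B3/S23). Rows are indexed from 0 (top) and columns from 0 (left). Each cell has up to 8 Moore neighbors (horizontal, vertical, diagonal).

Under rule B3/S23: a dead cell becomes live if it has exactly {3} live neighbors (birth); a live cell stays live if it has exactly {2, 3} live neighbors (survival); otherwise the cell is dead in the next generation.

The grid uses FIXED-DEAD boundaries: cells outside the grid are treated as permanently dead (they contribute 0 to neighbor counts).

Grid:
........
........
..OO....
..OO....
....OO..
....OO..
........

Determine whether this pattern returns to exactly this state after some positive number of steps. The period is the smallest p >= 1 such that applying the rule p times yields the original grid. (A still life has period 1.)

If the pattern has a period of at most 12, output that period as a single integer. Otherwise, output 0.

Simulating and comparing each generation to the original:
Gen 0 (original, given above): 8 live cells
Gen 1: 6 live cells, differs from original
Gen 2: 8 live cells, MATCHES original -> period = 2

Answer: 2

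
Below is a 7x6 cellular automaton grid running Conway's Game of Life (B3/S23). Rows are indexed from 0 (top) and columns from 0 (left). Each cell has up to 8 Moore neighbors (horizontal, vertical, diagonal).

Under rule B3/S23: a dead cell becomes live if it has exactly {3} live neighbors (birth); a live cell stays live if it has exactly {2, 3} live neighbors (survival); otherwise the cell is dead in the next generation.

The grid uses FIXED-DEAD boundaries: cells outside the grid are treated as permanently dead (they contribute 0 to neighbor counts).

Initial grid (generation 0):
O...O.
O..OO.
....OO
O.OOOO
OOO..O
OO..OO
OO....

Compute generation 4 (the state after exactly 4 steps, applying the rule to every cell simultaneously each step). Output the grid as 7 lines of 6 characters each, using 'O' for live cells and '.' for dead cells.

Answer: ......
...OO.
.O.O..
.OOO..
..O...
......
......

Derivation:
Simulating step by step:
Generation 0 (given above): 22 live cells
Generation 1: 11 live cells
...OO.
...O..
.OO...
O.O...
......
....OO
OO....
Generation 2: 8 live cells
...OO.
...OO.
.OOO..
..O...
......
......
......
Generation 3: 7 live cells
...OO.
......
.O..O.
.OOO..
......
......
......
Generation 4: 8 live cells
(generation 4 grid is the final answer)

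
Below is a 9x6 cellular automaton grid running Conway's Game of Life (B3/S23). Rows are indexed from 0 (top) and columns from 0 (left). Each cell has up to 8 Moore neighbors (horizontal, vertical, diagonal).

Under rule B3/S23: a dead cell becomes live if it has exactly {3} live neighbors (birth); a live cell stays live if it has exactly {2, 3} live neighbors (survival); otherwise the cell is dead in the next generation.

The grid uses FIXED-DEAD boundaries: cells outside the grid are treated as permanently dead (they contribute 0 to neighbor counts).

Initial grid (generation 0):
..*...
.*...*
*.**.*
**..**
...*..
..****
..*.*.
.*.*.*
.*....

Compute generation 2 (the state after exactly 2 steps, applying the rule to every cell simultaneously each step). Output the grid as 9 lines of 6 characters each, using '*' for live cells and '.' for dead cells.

Simulating step by step:
Generation 0 (given above): 22 live cells
Generation 1: 18 live cells
......
.*.**.
*.**.*
**...*
.*....
..*..*
.*....
.*.**.
..*...
Generation 2: 20 live cells
(generation 2 grid is the final answer)

Answer: ......
.*.**.
*..*.*
*...*.
***...
.**...
.*.**.
.*.*..
..**..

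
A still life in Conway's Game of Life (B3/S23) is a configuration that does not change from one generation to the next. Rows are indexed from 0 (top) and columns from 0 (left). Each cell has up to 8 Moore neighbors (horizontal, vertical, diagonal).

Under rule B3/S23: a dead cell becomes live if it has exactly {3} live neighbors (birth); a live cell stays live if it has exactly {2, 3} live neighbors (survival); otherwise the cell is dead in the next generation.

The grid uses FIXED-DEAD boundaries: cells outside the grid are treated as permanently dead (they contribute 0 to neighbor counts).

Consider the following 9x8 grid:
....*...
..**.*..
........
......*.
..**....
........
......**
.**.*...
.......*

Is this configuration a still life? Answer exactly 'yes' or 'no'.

Compute generation 1 and compare to generation 0 (given above):
Generation 1:
...**...
...**...
........
........
........
........
........
......**
........
Cell (0,3) differs: gen0=0 vs gen1=1 -> NOT a still life.

Answer: no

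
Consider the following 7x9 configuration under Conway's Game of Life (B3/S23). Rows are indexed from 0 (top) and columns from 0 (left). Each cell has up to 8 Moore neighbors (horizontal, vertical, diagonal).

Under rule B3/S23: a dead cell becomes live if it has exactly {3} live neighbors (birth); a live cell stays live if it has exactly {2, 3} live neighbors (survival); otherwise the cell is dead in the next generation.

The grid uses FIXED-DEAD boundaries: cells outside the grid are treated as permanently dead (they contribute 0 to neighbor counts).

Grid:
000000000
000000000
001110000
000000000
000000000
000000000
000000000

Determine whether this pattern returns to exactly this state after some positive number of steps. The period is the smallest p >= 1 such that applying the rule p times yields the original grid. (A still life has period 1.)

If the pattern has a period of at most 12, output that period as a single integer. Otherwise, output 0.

Simulating and comparing each generation to the original:
Gen 0 (original, given above): 3 live cells
Gen 1: 3 live cells, differs from original
Gen 2: 3 live cells, MATCHES original -> period = 2

Answer: 2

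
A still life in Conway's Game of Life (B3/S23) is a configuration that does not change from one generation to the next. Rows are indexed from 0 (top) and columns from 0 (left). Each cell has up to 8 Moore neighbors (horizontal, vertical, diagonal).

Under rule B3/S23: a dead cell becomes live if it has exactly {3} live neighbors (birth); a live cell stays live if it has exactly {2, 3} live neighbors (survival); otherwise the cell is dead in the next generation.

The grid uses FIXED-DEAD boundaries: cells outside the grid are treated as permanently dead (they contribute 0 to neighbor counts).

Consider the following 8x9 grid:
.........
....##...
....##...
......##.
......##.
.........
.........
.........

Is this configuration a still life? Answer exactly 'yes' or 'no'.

Answer: no

Derivation:
Compute generation 1 and compare to generation 0 (given above):
Generation 1:
.........
....##...
....#....
.......#.
......##.
.........
.........
.........
Cell (2,5) differs: gen0=1 vs gen1=0 -> NOT a still life.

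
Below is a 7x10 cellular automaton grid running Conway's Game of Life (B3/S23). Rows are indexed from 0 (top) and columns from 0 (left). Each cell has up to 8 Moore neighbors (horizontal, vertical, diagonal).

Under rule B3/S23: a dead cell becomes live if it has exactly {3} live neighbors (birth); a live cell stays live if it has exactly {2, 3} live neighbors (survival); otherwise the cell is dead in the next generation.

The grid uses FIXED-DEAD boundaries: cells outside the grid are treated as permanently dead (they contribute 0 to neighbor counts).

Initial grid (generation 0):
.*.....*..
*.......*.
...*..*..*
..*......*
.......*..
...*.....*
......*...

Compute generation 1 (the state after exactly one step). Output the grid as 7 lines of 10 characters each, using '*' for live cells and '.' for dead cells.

Answer: ..........
.......**.
........**
........*.
........*.
..........
..........

Derivation:
Simulating step by step:
Generation 0 (given above): 13 live cells
Generation 1: 6 live cells
(generation 1 grid is the final answer)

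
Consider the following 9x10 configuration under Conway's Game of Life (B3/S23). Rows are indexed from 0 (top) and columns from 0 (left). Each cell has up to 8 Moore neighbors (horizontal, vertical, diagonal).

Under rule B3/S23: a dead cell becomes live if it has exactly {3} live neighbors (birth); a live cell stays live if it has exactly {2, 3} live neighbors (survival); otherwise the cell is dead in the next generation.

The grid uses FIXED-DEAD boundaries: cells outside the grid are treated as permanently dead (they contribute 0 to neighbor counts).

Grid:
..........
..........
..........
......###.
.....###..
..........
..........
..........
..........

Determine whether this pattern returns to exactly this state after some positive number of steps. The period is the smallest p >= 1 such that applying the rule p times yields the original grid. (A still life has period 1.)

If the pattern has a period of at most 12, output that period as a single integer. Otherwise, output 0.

Simulating and comparing each generation to the original:
Gen 0 (original, given above): 6 live cells
Gen 1: 6 live cells, differs from original
Gen 2: 6 live cells, MATCHES original -> period = 2

Answer: 2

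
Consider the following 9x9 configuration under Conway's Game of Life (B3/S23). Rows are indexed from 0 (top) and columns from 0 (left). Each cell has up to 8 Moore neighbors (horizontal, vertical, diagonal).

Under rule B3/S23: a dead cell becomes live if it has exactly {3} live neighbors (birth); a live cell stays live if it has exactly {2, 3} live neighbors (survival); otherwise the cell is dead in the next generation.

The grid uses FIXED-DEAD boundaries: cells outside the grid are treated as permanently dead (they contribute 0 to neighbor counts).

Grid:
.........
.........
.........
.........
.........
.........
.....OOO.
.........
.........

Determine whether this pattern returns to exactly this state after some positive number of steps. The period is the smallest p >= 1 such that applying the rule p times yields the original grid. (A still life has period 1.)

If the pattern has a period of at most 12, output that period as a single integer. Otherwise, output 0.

Simulating and comparing each generation to the original:
Gen 0 (original, given above): 3 live cells
Gen 1: 3 live cells, differs from original
Gen 2: 3 live cells, MATCHES original -> period = 2

Answer: 2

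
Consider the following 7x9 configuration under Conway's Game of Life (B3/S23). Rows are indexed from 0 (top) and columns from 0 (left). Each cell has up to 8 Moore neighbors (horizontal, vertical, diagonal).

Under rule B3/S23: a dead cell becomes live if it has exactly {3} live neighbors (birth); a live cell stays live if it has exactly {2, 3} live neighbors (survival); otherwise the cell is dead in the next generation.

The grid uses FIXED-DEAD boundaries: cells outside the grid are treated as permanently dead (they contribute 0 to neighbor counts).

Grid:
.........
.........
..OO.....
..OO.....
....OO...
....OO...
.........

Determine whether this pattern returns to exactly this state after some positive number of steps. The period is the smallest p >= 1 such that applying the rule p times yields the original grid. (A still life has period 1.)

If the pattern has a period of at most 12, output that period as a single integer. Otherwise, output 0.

Answer: 2

Derivation:
Simulating and comparing each generation to the original:
Gen 0 (original, given above): 8 live cells
Gen 1: 6 live cells, differs from original
Gen 2: 8 live cells, MATCHES original -> period = 2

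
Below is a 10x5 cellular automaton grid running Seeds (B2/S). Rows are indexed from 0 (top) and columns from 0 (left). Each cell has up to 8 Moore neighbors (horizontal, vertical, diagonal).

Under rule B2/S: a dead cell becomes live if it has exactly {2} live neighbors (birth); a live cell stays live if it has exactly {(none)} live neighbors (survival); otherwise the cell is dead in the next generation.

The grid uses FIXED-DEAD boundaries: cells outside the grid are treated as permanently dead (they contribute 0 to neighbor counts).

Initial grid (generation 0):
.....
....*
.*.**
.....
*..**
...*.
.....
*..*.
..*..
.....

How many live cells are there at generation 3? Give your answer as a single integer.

Simulating step by step:
Generation 0 (given above): 11 live cells
Generation 1: 13 live cells
.....
..*..
..*..
**...
..*..
..*..
..***
.**..
.*.*.
.....
Generation 2: 11 live cells
.....
.*.*.
*..*.
...*.
*..*.
....*
.....
*....
*....
..*..
Generation 3: 10 live cells
..*..
*...*
.*...
**...
..*..
...*.
.....
.*...
.....
.*...
Population at generation 3: 10

Answer: 10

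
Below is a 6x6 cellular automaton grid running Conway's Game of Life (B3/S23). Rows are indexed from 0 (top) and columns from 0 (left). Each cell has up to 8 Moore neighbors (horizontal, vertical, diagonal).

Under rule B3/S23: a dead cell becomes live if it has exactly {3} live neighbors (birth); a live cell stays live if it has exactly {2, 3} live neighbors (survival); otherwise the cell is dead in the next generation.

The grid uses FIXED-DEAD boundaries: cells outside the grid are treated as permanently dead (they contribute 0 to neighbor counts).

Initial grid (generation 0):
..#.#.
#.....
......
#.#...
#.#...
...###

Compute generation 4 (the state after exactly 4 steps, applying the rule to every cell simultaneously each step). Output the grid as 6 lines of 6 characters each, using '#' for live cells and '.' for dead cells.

Simulating step by step:
Generation 0 (given above): 10 live cells
Generation 1: 5 live cells
......
......
.#....
......
..#.#.
...##.
Generation 2: 3 live cells
......
......
......
......
....#.
...##.
Generation 3: 4 live cells
......
......
......
......
...##.
...##.
Generation 4: 4 live cells
(generation 4 grid is the final answer)

Answer: ......
......
......
......
...##.
...##.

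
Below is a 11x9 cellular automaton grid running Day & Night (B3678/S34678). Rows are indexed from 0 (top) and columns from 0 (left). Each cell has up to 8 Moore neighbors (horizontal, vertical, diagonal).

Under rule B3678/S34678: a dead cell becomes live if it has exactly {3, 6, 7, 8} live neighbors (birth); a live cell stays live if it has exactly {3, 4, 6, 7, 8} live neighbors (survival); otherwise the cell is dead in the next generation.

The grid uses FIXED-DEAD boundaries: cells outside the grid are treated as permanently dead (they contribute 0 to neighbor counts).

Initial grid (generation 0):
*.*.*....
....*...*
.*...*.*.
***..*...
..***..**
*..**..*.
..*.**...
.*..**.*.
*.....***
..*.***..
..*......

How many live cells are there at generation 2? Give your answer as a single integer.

Simulating step by step:
Generation 0 (given above): 37 live cells
Generation 1: 39 live cells
...*.....
.*.*.*...
***.*.*..
.**....**
*.*.***..
.*.*..*.*
.*...*...
...***.**
.*.*.*.*.
.*.*.**..
...*.*...
Generation 2: 35 live cells
..*.*....
**.*.....
*....*.*.
.**.*..*.
..*..**.*
**....**.
...*.*..*
.....*...
...******
....***..
..*...*..
Population at generation 2: 35

Answer: 35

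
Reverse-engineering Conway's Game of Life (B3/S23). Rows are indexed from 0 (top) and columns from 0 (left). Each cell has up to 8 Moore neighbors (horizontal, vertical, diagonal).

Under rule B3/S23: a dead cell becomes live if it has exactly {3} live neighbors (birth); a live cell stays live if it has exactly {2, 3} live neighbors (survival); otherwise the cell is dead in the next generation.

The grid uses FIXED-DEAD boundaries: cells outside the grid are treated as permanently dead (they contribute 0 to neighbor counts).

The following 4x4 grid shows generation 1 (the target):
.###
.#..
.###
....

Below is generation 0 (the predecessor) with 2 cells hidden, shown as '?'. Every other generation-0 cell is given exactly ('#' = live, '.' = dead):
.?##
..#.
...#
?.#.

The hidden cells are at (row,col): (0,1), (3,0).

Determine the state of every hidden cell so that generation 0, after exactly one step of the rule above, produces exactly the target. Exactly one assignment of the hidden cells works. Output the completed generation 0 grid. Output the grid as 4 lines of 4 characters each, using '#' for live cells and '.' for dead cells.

Hidden generation-0 cells (in order): (0,1), (3,0).
A hidden cell only influences target cells in its own 3x3 neighborhood. Try each of the 2^2 = 4 assignments, step the completed generation 0 forward once under B3/S23, and compare with the target:
  (0,1)=. (3,0)=. -> step gives (0,1)='.' but target has '#' -> reject
  (0,1)=. (3,0)=# -> step gives (0,1)='.' but target has '#' -> reject
  (0,1)=# (3,0)=. -> step gives (2,1)='.' but target has '#' -> reject
  (0,1)=# (3,0)=# -> step reproduces the target at every cell -> ACCEPT
Unique solution: (0,1)=live, (3,0)=live.
Check: live-neighbor counts of every cell in the completed generation 0:
1232
1344
1332
0212
Applying B3/S23 to generation 0 with these counts gives:
.###
.#..
.###
....
which matches the target exactly.

Answer: .###
..#.
...#
#.#.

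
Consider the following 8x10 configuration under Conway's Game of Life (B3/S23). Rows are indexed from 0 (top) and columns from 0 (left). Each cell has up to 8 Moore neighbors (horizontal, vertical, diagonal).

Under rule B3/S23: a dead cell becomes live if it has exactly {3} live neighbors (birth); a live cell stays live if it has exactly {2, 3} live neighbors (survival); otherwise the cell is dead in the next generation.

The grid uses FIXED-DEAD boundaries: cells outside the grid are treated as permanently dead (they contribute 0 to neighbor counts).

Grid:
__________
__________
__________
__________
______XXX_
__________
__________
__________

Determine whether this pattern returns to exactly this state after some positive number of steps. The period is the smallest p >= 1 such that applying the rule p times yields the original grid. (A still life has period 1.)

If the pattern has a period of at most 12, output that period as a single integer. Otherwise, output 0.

Simulating and comparing each generation to the original:
Gen 0 (original, given above): 3 live cells
Gen 1: 3 live cells, differs from original
Gen 2: 3 live cells, MATCHES original -> period = 2

Answer: 2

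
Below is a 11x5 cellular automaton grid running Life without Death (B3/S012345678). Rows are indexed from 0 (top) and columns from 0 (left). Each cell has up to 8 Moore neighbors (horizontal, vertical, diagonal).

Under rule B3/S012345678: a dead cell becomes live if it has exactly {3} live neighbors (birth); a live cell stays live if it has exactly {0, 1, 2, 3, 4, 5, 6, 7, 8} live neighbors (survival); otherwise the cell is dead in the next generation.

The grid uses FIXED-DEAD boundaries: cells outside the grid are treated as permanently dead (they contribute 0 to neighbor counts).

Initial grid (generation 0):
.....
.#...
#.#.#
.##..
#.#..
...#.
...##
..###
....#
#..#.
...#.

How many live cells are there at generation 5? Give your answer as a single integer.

Simulating step by step:
Generation 0 (given above): 18 live cells
Generation 1: 25 live cells
.....
.#...
#.###
###..
#.##.
..###
...##
..###
..#.#
#..##
...#.
Generation 2: 33 live cells
.....
.###.
#.###
###.#
#.###
.####
...##
..###
.##.#
#.###
...##
Generation 3: 38 live cells
..#..
.####
#.###
###.#
#.###
.####
.#.##
.####
.##.#
#.###
..###
Generation 4: 44 live cells
.##..
.####
#.###
###.#
#.###
#####
##.##
#####
###.#
#.###
.####
Generation 5: 45 live cells
.##..
#####
#.###
###.#
#.###
#####
##.##
#####
###.#
#.###
.####
Population at generation 5: 45

Answer: 45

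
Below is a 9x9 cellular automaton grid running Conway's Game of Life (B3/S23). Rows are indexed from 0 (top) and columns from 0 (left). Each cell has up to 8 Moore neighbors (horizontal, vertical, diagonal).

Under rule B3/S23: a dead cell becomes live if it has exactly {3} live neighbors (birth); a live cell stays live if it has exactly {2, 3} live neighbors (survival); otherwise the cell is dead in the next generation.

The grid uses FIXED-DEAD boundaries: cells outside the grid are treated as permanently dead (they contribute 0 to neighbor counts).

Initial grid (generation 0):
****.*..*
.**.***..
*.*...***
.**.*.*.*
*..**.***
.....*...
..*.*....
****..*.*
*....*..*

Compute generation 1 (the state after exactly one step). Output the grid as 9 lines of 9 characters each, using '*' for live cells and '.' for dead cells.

Simulating step by step:
Generation 0 (given above): 39 live cells
Generation 1: 33 live cells
(generation 1 grid is the final answer)

Answer: *..*.**..
....*...*
*...*...*
*.*.*....
.****.*.*
.....***.
..*.**...
*.****.*.
*.*....*.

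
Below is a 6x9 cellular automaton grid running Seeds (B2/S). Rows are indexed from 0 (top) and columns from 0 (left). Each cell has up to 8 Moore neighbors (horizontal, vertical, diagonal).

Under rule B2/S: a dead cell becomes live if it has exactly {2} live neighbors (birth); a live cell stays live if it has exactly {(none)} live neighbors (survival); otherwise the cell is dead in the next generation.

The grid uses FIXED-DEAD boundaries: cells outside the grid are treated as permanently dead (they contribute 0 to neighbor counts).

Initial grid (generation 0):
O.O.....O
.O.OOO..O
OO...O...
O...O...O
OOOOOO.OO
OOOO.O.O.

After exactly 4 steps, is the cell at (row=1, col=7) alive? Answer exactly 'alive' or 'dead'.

Answer: alive

Derivation:
Simulating step by step:
Generation 0 (given above): 28 live cells
Generation 1: 7 live cells
.....O.O.
......OO.
......OOO
.........
.........
.........
Generation 2: 4 live cells
........O
.........
.....O...
......O.O
.........
.........
Generation 3: 5 live cells
.........
.........
......OO.
.....O.O.
.......O.
.........
Generation 4: 5 live cells
.........
......OO.
.....O..O
.........
........O
.........

Cell (1,7) at generation 4: 1 -> alive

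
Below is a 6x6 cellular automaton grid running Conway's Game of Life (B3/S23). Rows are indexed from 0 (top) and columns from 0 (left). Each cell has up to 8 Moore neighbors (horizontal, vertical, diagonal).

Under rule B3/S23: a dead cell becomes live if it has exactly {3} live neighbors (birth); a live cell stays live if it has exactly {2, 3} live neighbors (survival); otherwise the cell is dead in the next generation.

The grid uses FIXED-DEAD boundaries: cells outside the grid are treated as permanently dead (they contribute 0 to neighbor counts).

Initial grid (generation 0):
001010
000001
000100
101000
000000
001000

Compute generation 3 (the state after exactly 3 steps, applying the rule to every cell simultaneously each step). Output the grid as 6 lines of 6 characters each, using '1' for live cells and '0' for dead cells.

Answer: 000000
000000
000000
000000
000000
000000

Derivation:
Simulating step by step:
Generation 0 (given above): 7 live cells
Generation 1: 3 live cells
000000
000110
000000
000000
010000
000000
Generation 2: 0 live cells
000000
000000
000000
000000
000000
000000
Generation 3: 0 live cells
(generation 3 grid is the final answer)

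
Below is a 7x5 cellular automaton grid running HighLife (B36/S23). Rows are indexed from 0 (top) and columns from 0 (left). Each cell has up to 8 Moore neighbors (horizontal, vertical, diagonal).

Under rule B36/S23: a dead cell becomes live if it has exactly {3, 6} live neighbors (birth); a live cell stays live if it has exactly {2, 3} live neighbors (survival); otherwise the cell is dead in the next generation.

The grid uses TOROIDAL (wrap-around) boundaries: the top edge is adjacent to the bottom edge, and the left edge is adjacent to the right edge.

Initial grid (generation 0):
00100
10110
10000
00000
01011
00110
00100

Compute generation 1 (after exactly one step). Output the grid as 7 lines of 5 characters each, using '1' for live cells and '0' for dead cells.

Answer: 00100
00111
01001
10001
00011
01001
01100

Derivation:
Simulating step by step:
Generation 0 (given above): 11 live cells
Generation 1: 14 live cells
(generation 1 grid is the final answer)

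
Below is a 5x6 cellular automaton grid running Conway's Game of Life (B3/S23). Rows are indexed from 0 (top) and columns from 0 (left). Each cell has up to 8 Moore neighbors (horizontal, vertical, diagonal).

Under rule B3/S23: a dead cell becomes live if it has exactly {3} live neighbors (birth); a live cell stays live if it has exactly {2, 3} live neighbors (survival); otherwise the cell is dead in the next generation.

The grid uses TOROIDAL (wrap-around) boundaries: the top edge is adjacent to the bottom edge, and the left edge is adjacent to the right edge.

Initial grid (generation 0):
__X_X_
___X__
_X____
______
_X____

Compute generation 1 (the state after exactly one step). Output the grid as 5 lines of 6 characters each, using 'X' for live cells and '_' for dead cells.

Answer: __XX__
__XX__
______
______
______

Derivation:
Simulating step by step:
Generation 0 (given above): 5 live cells
Generation 1: 4 live cells
(generation 1 grid is the final answer)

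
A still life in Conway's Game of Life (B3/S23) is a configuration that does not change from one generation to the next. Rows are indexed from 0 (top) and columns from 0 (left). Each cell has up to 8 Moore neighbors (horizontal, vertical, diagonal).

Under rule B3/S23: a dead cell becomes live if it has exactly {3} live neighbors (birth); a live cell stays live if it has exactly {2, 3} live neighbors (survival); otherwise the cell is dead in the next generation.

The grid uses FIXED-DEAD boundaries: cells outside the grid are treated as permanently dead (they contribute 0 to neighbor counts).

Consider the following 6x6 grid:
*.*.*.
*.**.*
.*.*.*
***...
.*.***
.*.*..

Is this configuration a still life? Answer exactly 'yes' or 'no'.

Compute generation 1 and compare to generation 0 (given above):
Generation 1:
..*.*.
*....*
...*..
*....*
...**.
...*..
Cell (0,0) differs: gen0=1 vs gen1=0 -> NOT a still life.

Answer: no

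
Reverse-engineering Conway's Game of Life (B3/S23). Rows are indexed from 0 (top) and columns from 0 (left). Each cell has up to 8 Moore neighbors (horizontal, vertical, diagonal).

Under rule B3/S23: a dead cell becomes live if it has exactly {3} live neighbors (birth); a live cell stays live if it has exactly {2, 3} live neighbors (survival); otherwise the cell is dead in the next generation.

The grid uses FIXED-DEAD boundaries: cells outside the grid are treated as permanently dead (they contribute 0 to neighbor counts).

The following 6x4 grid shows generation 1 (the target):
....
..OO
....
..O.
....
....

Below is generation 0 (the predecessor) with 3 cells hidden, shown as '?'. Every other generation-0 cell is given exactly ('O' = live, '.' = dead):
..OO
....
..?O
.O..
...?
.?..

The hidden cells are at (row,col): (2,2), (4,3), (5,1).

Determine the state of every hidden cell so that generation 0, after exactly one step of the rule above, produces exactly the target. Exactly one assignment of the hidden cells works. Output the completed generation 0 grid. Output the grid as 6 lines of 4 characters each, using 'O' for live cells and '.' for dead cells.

Answer: ..OO
....
...O
.O..
...O
....

Derivation:
Hidden generation-0 cells (in order): (2,2), (4,3), (5,1).
A hidden cell only influences target cells in its own 3x3 neighborhood. Try each of the 2^3 = 8 assignments, step the completed generation 0 forward once under B3/S23, and compare with the target:
  (2,2)=. (4,3)=. (5,1)=. -> step gives (3,2)='.' but target has 'O' -> reject
  (2,2)=. (4,3)=. (5,1)=O -> step gives (3,2)='.' but target has 'O' -> reject
  (2,2)=. (4,3)=O (5,1)=. -> step reproduces the target at every cell -> ACCEPT
  (2,2)=. (4,3)=O (5,1)=O -> step gives (4,2)='O' but target has '.' -> reject
  (2,2)=O (4,3)=. (5,1)=. -> step gives (1,2)='.' but target has 'O' -> reject
  (2,2)=O (4,3)=. (5,1)=O -> step gives (1,2)='.' but target has 'O' -> reject
  (2,2)=O (4,3)=O (5,1)=. -> step gives (1,2)='.' but target has 'O' -> reject
  (2,2)=O (4,3)=O (5,1)=O -> step gives (1,2)='.' but target has 'O' -> reject
Unique solution: (2,2)=dead, (4,3)=live, (5,1)=dead.
Check: live-neighbor counts of every cell in the completed generation 0:
0111
0133
1120
1032
1120
0011
Applying B3/S23 to generation 0 with these counts gives:
....
..OO
....
..O.
....
....
which matches the target exactly.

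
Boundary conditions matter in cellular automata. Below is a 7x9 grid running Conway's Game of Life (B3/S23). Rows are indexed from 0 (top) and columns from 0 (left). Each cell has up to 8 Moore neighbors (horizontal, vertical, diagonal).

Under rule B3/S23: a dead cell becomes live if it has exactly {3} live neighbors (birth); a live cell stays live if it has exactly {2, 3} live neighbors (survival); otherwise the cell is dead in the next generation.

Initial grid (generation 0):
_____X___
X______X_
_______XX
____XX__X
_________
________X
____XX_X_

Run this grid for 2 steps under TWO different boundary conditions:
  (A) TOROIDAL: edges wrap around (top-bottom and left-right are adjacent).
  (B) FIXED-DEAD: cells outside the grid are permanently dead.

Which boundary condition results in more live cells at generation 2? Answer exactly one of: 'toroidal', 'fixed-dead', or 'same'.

Answer: toroidal

Derivation:
Under TOROIDAL boundary, generation 2:
____X____
_________
_________
______XXX
_________
_____X___
____X_X__
Population = 7

Under FIXED-DEAD boundary, generation 2:
_______X_
______X_X
_________
______X_X
_________
_________
_________
Population = 5

Comparison: toroidal=7, fixed-dead=5 -> toroidal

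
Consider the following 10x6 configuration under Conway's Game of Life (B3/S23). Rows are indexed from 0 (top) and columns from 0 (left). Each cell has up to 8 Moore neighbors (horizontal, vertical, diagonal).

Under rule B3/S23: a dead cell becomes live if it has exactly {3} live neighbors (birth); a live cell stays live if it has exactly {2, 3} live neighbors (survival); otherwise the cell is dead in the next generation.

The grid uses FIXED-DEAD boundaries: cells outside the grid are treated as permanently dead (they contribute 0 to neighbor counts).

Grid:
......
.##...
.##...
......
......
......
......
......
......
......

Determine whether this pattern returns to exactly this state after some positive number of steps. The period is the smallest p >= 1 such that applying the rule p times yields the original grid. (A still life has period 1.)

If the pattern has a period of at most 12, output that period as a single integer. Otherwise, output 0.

Simulating and comparing each generation to the original:
Gen 0 (original, given above): 4 live cells
Gen 1: 4 live cells, MATCHES original -> period = 1

Answer: 1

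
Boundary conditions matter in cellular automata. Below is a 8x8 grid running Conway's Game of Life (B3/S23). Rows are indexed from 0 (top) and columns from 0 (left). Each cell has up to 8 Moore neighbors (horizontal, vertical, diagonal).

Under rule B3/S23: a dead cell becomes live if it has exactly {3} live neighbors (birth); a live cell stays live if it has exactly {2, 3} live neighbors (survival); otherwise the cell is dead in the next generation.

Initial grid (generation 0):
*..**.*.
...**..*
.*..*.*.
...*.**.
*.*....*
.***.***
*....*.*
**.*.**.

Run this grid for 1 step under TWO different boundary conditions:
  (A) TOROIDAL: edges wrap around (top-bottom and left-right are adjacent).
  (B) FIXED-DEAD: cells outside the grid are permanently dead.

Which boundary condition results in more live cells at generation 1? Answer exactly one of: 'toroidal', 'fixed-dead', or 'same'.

Under TOROIDAL boundary, generation 1:
**....*.
*.*...**
..*...**
*******.
*.......
..****..
...*....
.***....
Population = 26

Under FIXED-DEAD boundary, generation 1:
...***..
..*...**
..*...**
.*******
.......*
*.****.*
*..*...*
**..***.
Population = 31

Comparison: toroidal=26, fixed-dead=31 -> fixed-dead

Answer: fixed-dead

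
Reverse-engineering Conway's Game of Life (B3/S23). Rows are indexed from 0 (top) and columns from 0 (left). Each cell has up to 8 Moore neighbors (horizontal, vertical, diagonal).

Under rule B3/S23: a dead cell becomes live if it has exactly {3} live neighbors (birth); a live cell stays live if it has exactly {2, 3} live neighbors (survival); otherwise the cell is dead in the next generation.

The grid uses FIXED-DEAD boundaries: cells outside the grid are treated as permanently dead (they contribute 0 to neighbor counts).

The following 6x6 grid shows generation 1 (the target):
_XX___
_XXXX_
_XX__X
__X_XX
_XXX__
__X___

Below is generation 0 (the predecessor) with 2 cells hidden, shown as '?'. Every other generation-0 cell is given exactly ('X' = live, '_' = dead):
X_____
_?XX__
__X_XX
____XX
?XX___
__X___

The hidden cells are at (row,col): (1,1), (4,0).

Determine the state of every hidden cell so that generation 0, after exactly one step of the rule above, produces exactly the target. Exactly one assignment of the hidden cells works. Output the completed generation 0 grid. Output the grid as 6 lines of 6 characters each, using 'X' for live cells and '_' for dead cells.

Answer: X_____
_XXX__
__X_XX
____XX
XXX___
__X___

Derivation:
Hidden generation-0 cells (in order): (1,1), (4,0).
A hidden cell only influences target cells in its own 3x3 neighborhood. Try each of the 2^2 = 4 assignments, step the completed generation 0 forward once under B3/S23, and compare with the target:
  (1,1)=_ (4,0)=_ -> step gives (0,1)='_' but target has 'X' -> reject
  (1,1)=_ (4,0)=X -> step gives (0,1)='_' but target has 'X' -> reject
  (1,1)=X (4,0)=_ -> step gives (3,1)='X' but target has '_' -> reject
  (1,1)=X (4,0)=X -> step reproduces the target at every cell -> ACCEPT
Unique solution: (1,1)=live, (4,0)=live.
Check: live-neighbor counts of every cell in the completed generation 0:
133210
233332
133543
243433
132322
242200
Applying B3/S23 to generation 0 with these counts gives:
_XX___
_XXXX_
_XX__X
__X_XX
_XXX__
__X___
which matches the target exactly.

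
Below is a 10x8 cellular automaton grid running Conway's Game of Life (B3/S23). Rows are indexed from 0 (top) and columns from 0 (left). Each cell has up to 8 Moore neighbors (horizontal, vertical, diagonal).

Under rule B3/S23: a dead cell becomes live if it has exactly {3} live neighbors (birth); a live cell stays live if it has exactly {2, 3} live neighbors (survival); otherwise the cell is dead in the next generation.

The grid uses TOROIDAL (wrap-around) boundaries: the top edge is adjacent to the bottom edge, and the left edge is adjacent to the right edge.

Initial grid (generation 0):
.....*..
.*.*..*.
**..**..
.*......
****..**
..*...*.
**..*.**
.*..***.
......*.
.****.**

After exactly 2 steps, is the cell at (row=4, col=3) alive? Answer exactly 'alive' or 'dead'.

Simulating step by step:
Generation 0 (given above): 33 live cells
Generation 1: 34 live cells
**...*.*
***...*.
**..**..
...****.
*..*..**
........
*****...
.*..*...
**......
..***.**
Generation 2: 29 live cells
....**..
..*.*.*.
*.......
.***....
...*..**
....*...
*****...
....*...
**..**.*
..*****.

Cell (4,3) at generation 2: 1 -> alive

Answer: alive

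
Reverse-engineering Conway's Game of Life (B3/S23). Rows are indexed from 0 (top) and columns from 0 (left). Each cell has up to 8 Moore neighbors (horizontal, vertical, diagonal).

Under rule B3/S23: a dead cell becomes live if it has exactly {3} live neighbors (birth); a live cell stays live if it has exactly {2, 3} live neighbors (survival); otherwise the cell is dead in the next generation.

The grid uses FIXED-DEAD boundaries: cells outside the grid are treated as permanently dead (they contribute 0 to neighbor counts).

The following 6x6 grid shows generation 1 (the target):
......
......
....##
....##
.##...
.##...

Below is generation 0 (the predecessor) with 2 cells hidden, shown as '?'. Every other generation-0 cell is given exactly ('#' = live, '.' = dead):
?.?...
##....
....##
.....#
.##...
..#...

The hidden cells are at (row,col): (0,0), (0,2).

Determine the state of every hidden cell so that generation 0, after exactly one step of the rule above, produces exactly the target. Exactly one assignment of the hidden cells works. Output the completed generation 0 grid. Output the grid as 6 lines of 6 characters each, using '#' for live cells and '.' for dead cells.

Hidden generation-0 cells (in order): (0,0), (0,2).
A hidden cell only influences target cells in its own 3x3 neighborhood. Try each of the 2^2 = 4 assignments, step the completed generation 0 forward once under B3/S23, and compare with the target:
  (0,0)=. (0,2)=. -> step reproduces the target at every cell -> ACCEPT
  (0,0)=. (0,2)=# -> step gives (0,1)='#' but target has '.' -> reject
  (0,0)=# (0,2)=. -> step gives (0,0)='#' but target has '.' -> reject
  (0,0)=# (0,2)=# -> step gives (0,0)='#' but target has '.' -> reject
Unique solution: (0,0)=dead, (0,2)=dead.
Check: live-neighbor counts of every cell in the completed generation 0:
221000
111122
221122
122232
122211
132200
Applying B3/S23 to generation 0 with these counts gives:
......
......
....##
....##
.##...
.##...
which matches the target exactly.

Answer: ......
##....
....##
.....#
.##...
..#...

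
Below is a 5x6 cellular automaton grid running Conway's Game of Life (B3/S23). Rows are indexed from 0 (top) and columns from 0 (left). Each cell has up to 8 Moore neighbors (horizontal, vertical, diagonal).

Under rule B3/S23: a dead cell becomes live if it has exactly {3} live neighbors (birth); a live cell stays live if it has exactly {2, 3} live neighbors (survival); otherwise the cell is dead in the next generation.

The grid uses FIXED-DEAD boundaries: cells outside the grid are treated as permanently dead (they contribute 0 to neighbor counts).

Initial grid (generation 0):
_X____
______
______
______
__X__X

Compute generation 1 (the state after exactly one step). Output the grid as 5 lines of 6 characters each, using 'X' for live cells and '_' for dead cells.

Simulating step by step:
Generation 0 (given above): 3 live cells
Generation 1: 0 live cells
(generation 1 grid is the final answer)

Answer: ______
______
______
______
______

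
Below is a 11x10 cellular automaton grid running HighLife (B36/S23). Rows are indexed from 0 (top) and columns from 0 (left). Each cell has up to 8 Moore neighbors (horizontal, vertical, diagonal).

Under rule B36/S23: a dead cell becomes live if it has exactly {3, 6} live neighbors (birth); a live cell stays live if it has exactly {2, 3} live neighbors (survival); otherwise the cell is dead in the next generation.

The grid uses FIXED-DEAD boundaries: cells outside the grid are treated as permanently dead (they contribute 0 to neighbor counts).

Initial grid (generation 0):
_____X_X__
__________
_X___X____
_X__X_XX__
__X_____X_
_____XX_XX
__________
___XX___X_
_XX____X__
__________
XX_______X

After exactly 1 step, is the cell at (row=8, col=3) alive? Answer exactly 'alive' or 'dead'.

Answer: alive

Derivation:
Simulating step by step:
Generation 0 (given above): 23 live cells
Generation 1: 24 live cells
__________
______X___
_____XX___
_XX__XXX__
________XX
_______XXX
____XX_XXX
__XX______
__XX______
X_X_______
__________

Cell (8,3) at generation 1: 1 -> alive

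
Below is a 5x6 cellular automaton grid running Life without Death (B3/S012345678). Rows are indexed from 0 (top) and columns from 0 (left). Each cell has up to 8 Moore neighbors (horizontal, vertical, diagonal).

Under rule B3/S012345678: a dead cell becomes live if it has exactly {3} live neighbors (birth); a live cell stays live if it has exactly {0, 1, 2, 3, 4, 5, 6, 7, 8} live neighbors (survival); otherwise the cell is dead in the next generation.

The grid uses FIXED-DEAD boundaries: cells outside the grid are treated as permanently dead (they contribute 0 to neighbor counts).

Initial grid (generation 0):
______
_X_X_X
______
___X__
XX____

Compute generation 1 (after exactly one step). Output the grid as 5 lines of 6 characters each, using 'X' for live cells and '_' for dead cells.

Simulating step by step:
Generation 0 (given above): 6 live cells
Generation 1: 8 live cells
(generation 1 grid is the final answer)

Answer: ______
_X_X_X
__X_X_
___X__
XX____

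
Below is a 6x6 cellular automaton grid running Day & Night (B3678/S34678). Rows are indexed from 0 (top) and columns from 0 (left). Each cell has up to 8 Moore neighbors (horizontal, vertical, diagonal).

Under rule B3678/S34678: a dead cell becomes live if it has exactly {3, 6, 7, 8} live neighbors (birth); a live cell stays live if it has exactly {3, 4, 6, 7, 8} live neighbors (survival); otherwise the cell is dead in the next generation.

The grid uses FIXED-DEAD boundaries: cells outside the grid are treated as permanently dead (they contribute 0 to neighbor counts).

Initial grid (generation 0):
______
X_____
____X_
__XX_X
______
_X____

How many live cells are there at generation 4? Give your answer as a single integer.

Answer: 0

Derivation:
Simulating step by step:
Generation 0 (given above): 6 live cells
Generation 1: 3 live cells
______
______
___X__
____X_
__X___
______
Generation 2: 1 live cells
______
______
______
___X__
______
______
Generation 3: 0 live cells
______
______
______
______
______
______
Generation 4: 0 live cells
______
______
______
______
______
______
Population at generation 4: 0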